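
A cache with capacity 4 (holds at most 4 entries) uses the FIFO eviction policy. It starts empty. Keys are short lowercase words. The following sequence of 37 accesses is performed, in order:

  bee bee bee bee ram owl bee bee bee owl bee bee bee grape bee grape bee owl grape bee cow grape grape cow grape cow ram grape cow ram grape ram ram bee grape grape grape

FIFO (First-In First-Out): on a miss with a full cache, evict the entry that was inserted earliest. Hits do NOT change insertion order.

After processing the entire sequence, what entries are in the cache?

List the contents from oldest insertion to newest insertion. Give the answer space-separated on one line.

Answer: owl grape cow bee

Derivation:
FIFO simulation (capacity=4):
  1. access bee: MISS. Cache (old->new): [bee]
  2. access bee: HIT. Cache (old->new): [bee]
  3. access bee: HIT. Cache (old->new): [bee]
  4. access bee: HIT. Cache (old->new): [bee]
  5. access ram: MISS. Cache (old->new): [bee ram]
  6. access owl: MISS. Cache (old->new): [bee ram owl]
  7. access bee: HIT. Cache (old->new): [bee ram owl]
  8. access bee: HIT. Cache (old->new): [bee ram owl]
  9. access bee: HIT. Cache (old->new): [bee ram owl]
  10. access owl: HIT. Cache (old->new): [bee ram owl]
  11. access bee: HIT. Cache (old->new): [bee ram owl]
  12. access bee: HIT. Cache (old->new): [bee ram owl]
  13. access bee: HIT. Cache (old->new): [bee ram owl]
  14. access grape: MISS. Cache (old->new): [bee ram owl grape]
  15. access bee: HIT. Cache (old->new): [bee ram owl grape]
  16. access grape: HIT. Cache (old->new): [bee ram owl grape]
  17. access bee: HIT. Cache (old->new): [bee ram owl grape]
  18. access owl: HIT. Cache (old->new): [bee ram owl grape]
  19. access grape: HIT. Cache (old->new): [bee ram owl grape]
  20. access bee: HIT. Cache (old->new): [bee ram owl grape]
  21. access cow: MISS, evict bee. Cache (old->new): [ram owl grape cow]
  22. access grape: HIT. Cache (old->new): [ram owl grape cow]
  23. access grape: HIT. Cache (old->new): [ram owl grape cow]
  24. access cow: HIT. Cache (old->new): [ram owl grape cow]
  25. access grape: HIT. Cache (old->new): [ram owl grape cow]
  26. access cow: HIT. Cache (old->new): [ram owl grape cow]
  27. access ram: HIT. Cache (old->new): [ram owl grape cow]
  28. access grape: HIT. Cache (old->new): [ram owl grape cow]
  29. access cow: HIT. Cache (old->new): [ram owl grape cow]
  30. access ram: HIT. Cache (old->new): [ram owl grape cow]
  31. access grape: HIT. Cache (old->new): [ram owl grape cow]
  32. access ram: HIT. Cache (old->new): [ram owl grape cow]
  33. access ram: HIT. Cache (old->new): [ram owl grape cow]
  34. access bee: MISS, evict ram. Cache (old->new): [owl grape cow bee]
  35. access grape: HIT. Cache (old->new): [owl grape cow bee]
  36. access grape: HIT. Cache (old->new): [owl grape cow bee]
  37. access grape: HIT. Cache (old->new): [owl grape cow bee]
Total: 31 hits, 6 misses, 2 evictions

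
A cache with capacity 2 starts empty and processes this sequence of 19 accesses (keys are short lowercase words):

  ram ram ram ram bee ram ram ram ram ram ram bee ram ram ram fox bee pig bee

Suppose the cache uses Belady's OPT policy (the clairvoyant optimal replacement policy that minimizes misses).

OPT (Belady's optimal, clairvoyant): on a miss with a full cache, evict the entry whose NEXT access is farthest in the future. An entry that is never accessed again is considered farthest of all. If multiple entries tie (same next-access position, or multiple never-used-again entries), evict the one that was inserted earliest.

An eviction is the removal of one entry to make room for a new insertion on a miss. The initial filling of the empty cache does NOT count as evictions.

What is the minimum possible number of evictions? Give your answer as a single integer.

Answer: 2

Derivation:
OPT (Belady) simulation (capacity=2):
  1. access ram: MISS. Cache: [ram]
  2. access ram: HIT. Next use of ram: step 3. Cache: [ram]
  3. access ram: HIT. Next use of ram: step 4. Cache: [ram]
  4. access ram: HIT. Next use of ram: step 6. Cache: [ram]
  5. access bee: MISS. Cache: [ram bee]
  6. access ram: HIT. Next use of ram: step 7. Cache: [ram bee]
  7. access ram: HIT. Next use of ram: step 8. Cache: [ram bee]
  8. access ram: HIT. Next use of ram: step 9. Cache: [ram bee]
  9. access ram: HIT. Next use of ram: step 10. Cache: [ram bee]
  10. access ram: HIT. Next use of ram: step 11. Cache: [ram bee]
  11. access ram: HIT. Next use of ram: step 13. Cache: [ram bee]
  12. access bee: HIT. Next use of bee: step 17. Cache: [ram bee]
  13. access ram: HIT. Next use of ram: step 14. Cache: [ram bee]
  14. access ram: HIT. Next use of ram: step 15. Cache: [ram bee]
  15. access ram: HIT. Next use of ram: never. Cache: [ram bee]
  16. access fox: MISS, evict ram (next use: never). Cache: [bee fox]
  17. access bee: HIT. Next use of bee: step 19. Cache: [bee fox]
  18. access pig: MISS, evict fox (next use: never). Cache: [bee pig]
  19. access bee: HIT. Next use of bee: never. Cache: [bee pig]
Total: 15 hits, 4 misses, 2 evictions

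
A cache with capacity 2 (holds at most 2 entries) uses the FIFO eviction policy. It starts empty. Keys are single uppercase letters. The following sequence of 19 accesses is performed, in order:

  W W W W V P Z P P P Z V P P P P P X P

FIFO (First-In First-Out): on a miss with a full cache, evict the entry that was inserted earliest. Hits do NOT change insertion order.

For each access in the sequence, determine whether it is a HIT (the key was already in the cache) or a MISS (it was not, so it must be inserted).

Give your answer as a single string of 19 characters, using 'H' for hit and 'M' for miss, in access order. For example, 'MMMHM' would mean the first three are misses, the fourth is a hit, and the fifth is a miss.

Answer: MHHHMMMHHHHMMHHHHMH

Derivation:
FIFO simulation (capacity=2):
  1. access W: MISS. Cache (old->new): [W]
  2. access W: HIT. Cache (old->new): [W]
  3. access W: HIT. Cache (old->new): [W]
  4. access W: HIT. Cache (old->new): [W]
  5. access V: MISS. Cache (old->new): [W V]
  6. access P: MISS, evict W. Cache (old->new): [V P]
  7. access Z: MISS, evict V. Cache (old->new): [P Z]
  8. access P: HIT. Cache (old->new): [P Z]
  9. access P: HIT. Cache (old->new): [P Z]
  10. access P: HIT. Cache (old->new): [P Z]
  11. access Z: HIT. Cache (old->new): [P Z]
  12. access V: MISS, evict P. Cache (old->new): [Z V]
  13. access P: MISS, evict Z. Cache (old->new): [V P]
  14. access P: HIT. Cache (old->new): [V P]
  15. access P: HIT. Cache (old->new): [V P]
  16. access P: HIT. Cache (old->new): [V P]
  17. access P: HIT. Cache (old->new): [V P]
  18. access X: MISS, evict V. Cache (old->new): [P X]
  19. access P: HIT. Cache (old->new): [P X]
Total: 12 hits, 7 misses, 5 evictions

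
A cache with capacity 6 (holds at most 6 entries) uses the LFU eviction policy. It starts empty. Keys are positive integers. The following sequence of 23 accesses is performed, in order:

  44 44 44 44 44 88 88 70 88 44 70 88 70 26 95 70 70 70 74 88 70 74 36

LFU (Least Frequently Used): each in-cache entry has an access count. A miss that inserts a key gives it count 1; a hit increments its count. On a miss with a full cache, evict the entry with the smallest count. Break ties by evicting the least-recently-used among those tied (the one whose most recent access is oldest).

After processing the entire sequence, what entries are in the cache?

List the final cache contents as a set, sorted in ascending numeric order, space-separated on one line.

Answer: 36 44 70 74 88 95

Derivation:
LFU simulation (capacity=6):
  1. access 44: MISS. Cache: [44(c=1)]
  2. access 44: HIT, count now 2. Cache: [44(c=2)]
  3. access 44: HIT, count now 3. Cache: [44(c=3)]
  4. access 44: HIT, count now 4. Cache: [44(c=4)]
  5. access 44: HIT, count now 5. Cache: [44(c=5)]
  6. access 88: MISS. Cache: [88(c=1) 44(c=5)]
  7. access 88: HIT, count now 2. Cache: [88(c=2) 44(c=5)]
  8. access 70: MISS. Cache: [70(c=1) 88(c=2) 44(c=5)]
  9. access 88: HIT, count now 3. Cache: [70(c=1) 88(c=3) 44(c=5)]
  10. access 44: HIT, count now 6. Cache: [70(c=1) 88(c=3) 44(c=6)]
  11. access 70: HIT, count now 2. Cache: [70(c=2) 88(c=3) 44(c=6)]
  12. access 88: HIT, count now 4. Cache: [70(c=2) 88(c=4) 44(c=6)]
  13. access 70: HIT, count now 3. Cache: [70(c=3) 88(c=4) 44(c=6)]
  14. access 26: MISS. Cache: [26(c=1) 70(c=3) 88(c=4) 44(c=6)]
  15. access 95: MISS. Cache: [26(c=1) 95(c=1) 70(c=3) 88(c=4) 44(c=6)]
  16. access 70: HIT, count now 4. Cache: [26(c=1) 95(c=1) 88(c=4) 70(c=4) 44(c=6)]
  17. access 70: HIT, count now 5. Cache: [26(c=1) 95(c=1) 88(c=4) 70(c=5) 44(c=6)]
  18. access 70: HIT, count now 6. Cache: [26(c=1) 95(c=1) 88(c=4) 44(c=6) 70(c=6)]
  19. access 74: MISS. Cache: [26(c=1) 95(c=1) 74(c=1) 88(c=4) 44(c=6) 70(c=6)]
  20. access 88: HIT, count now 5. Cache: [26(c=1) 95(c=1) 74(c=1) 88(c=5) 44(c=6) 70(c=6)]
  21. access 70: HIT, count now 7. Cache: [26(c=1) 95(c=1) 74(c=1) 88(c=5) 44(c=6) 70(c=7)]
  22. access 74: HIT, count now 2. Cache: [26(c=1) 95(c=1) 74(c=2) 88(c=5) 44(c=6) 70(c=7)]
  23. access 36: MISS, evict 26(c=1). Cache: [95(c=1) 36(c=1) 74(c=2) 88(c=5) 44(c=6) 70(c=7)]
Total: 16 hits, 7 misses, 1 evictions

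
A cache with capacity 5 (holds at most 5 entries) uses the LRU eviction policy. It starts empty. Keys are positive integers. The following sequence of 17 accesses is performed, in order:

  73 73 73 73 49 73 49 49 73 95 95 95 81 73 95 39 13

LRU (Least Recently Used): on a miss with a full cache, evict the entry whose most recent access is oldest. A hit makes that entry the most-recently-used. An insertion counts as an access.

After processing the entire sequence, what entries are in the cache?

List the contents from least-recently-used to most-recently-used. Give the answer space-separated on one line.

Answer: 81 73 95 39 13

Derivation:
LRU simulation (capacity=5):
  1. access 73: MISS. Cache (LRU->MRU): [73]
  2. access 73: HIT. Cache (LRU->MRU): [73]
  3. access 73: HIT. Cache (LRU->MRU): [73]
  4. access 73: HIT. Cache (LRU->MRU): [73]
  5. access 49: MISS. Cache (LRU->MRU): [73 49]
  6. access 73: HIT. Cache (LRU->MRU): [49 73]
  7. access 49: HIT. Cache (LRU->MRU): [73 49]
  8. access 49: HIT. Cache (LRU->MRU): [73 49]
  9. access 73: HIT. Cache (LRU->MRU): [49 73]
  10. access 95: MISS. Cache (LRU->MRU): [49 73 95]
  11. access 95: HIT. Cache (LRU->MRU): [49 73 95]
  12. access 95: HIT. Cache (LRU->MRU): [49 73 95]
  13. access 81: MISS. Cache (LRU->MRU): [49 73 95 81]
  14. access 73: HIT. Cache (LRU->MRU): [49 95 81 73]
  15. access 95: HIT. Cache (LRU->MRU): [49 81 73 95]
  16. access 39: MISS. Cache (LRU->MRU): [49 81 73 95 39]
  17. access 13: MISS, evict 49. Cache (LRU->MRU): [81 73 95 39 13]
Total: 11 hits, 6 misses, 1 evictions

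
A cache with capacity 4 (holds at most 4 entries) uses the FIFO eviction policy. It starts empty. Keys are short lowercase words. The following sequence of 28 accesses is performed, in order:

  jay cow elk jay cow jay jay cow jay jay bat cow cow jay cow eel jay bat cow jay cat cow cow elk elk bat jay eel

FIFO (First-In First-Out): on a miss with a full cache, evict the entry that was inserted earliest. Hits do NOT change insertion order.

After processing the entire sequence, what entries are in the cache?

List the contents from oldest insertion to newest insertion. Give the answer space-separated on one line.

Answer: elk bat jay eel

Derivation:
FIFO simulation (capacity=4):
  1. access jay: MISS. Cache (old->new): [jay]
  2. access cow: MISS. Cache (old->new): [jay cow]
  3. access elk: MISS. Cache (old->new): [jay cow elk]
  4. access jay: HIT. Cache (old->new): [jay cow elk]
  5. access cow: HIT. Cache (old->new): [jay cow elk]
  6. access jay: HIT. Cache (old->new): [jay cow elk]
  7. access jay: HIT. Cache (old->new): [jay cow elk]
  8. access cow: HIT. Cache (old->new): [jay cow elk]
  9. access jay: HIT. Cache (old->new): [jay cow elk]
  10. access jay: HIT. Cache (old->new): [jay cow elk]
  11. access bat: MISS. Cache (old->new): [jay cow elk bat]
  12. access cow: HIT. Cache (old->new): [jay cow elk bat]
  13. access cow: HIT. Cache (old->new): [jay cow elk bat]
  14. access jay: HIT. Cache (old->new): [jay cow elk bat]
  15. access cow: HIT. Cache (old->new): [jay cow elk bat]
  16. access eel: MISS, evict jay. Cache (old->new): [cow elk bat eel]
  17. access jay: MISS, evict cow. Cache (old->new): [elk bat eel jay]
  18. access bat: HIT. Cache (old->new): [elk bat eel jay]
  19. access cow: MISS, evict elk. Cache (old->new): [bat eel jay cow]
  20. access jay: HIT. Cache (old->new): [bat eel jay cow]
  21. access cat: MISS, evict bat. Cache (old->new): [eel jay cow cat]
  22. access cow: HIT. Cache (old->new): [eel jay cow cat]
  23. access cow: HIT. Cache (old->new): [eel jay cow cat]
  24. access elk: MISS, evict eel. Cache (old->new): [jay cow cat elk]
  25. access elk: HIT. Cache (old->new): [jay cow cat elk]
  26. access bat: MISS, evict jay. Cache (old->new): [cow cat elk bat]
  27. access jay: MISS, evict cow. Cache (old->new): [cat elk bat jay]
  28. access eel: MISS, evict cat. Cache (old->new): [elk bat jay eel]
Total: 16 hits, 12 misses, 8 evictions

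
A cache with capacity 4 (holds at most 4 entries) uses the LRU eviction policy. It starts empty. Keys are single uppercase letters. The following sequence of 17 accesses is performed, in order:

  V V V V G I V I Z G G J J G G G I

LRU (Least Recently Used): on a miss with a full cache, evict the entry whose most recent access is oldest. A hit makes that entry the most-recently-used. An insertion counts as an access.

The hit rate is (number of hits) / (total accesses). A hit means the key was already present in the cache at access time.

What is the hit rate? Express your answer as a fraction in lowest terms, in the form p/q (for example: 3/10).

LRU simulation (capacity=4):
  1. access V: MISS. Cache (LRU->MRU): [V]
  2. access V: HIT. Cache (LRU->MRU): [V]
  3. access V: HIT. Cache (LRU->MRU): [V]
  4. access V: HIT. Cache (LRU->MRU): [V]
  5. access G: MISS. Cache (LRU->MRU): [V G]
  6. access I: MISS. Cache (LRU->MRU): [V G I]
  7. access V: HIT. Cache (LRU->MRU): [G I V]
  8. access I: HIT. Cache (LRU->MRU): [G V I]
  9. access Z: MISS. Cache (LRU->MRU): [G V I Z]
  10. access G: HIT. Cache (LRU->MRU): [V I Z G]
  11. access G: HIT. Cache (LRU->MRU): [V I Z G]
  12. access J: MISS, evict V. Cache (LRU->MRU): [I Z G J]
  13. access J: HIT. Cache (LRU->MRU): [I Z G J]
  14. access G: HIT. Cache (LRU->MRU): [I Z J G]
  15. access G: HIT. Cache (LRU->MRU): [I Z J G]
  16. access G: HIT. Cache (LRU->MRU): [I Z J G]
  17. access I: HIT. Cache (LRU->MRU): [Z J G I]
Total: 12 hits, 5 misses, 1 evictions

Hit rate = 12/17

Answer: 12/17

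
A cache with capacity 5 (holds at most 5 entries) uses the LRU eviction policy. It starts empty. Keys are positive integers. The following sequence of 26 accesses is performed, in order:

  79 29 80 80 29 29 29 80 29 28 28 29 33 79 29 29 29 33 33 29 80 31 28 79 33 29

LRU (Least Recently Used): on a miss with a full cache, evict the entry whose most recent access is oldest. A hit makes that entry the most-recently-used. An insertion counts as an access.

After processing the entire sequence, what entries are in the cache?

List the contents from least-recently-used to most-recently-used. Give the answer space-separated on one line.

Answer: 31 28 79 33 29

Derivation:
LRU simulation (capacity=5):
  1. access 79: MISS. Cache (LRU->MRU): [79]
  2. access 29: MISS. Cache (LRU->MRU): [79 29]
  3. access 80: MISS. Cache (LRU->MRU): [79 29 80]
  4. access 80: HIT. Cache (LRU->MRU): [79 29 80]
  5. access 29: HIT. Cache (LRU->MRU): [79 80 29]
  6. access 29: HIT. Cache (LRU->MRU): [79 80 29]
  7. access 29: HIT. Cache (LRU->MRU): [79 80 29]
  8. access 80: HIT. Cache (LRU->MRU): [79 29 80]
  9. access 29: HIT. Cache (LRU->MRU): [79 80 29]
  10. access 28: MISS. Cache (LRU->MRU): [79 80 29 28]
  11. access 28: HIT. Cache (LRU->MRU): [79 80 29 28]
  12. access 29: HIT. Cache (LRU->MRU): [79 80 28 29]
  13. access 33: MISS. Cache (LRU->MRU): [79 80 28 29 33]
  14. access 79: HIT. Cache (LRU->MRU): [80 28 29 33 79]
  15. access 29: HIT. Cache (LRU->MRU): [80 28 33 79 29]
  16. access 29: HIT. Cache (LRU->MRU): [80 28 33 79 29]
  17. access 29: HIT. Cache (LRU->MRU): [80 28 33 79 29]
  18. access 33: HIT. Cache (LRU->MRU): [80 28 79 29 33]
  19. access 33: HIT. Cache (LRU->MRU): [80 28 79 29 33]
  20. access 29: HIT. Cache (LRU->MRU): [80 28 79 33 29]
  21. access 80: HIT. Cache (LRU->MRU): [28 79 33 29 80]
  22. access 31: MISS, evict 28. Cache (LRU->MRU): [79 33 29 80 31]
  23. access 28: MISS, evict 79. Cache (LRU->MRU): [33 29 80 31 28]
  24. access 79: MISS, evict 33. Cache (LRU->MRU): [29 80 31 28 79]
  25. access 33: MISS, evict 29. Cache (LRU->MRU): [80 31 28 79 33]
  26. access 29: MISS, evict 80. Cache (LRU->MRU): [31 28 79 33 29]
Total: 16 hits, 10 misses, 5 evictions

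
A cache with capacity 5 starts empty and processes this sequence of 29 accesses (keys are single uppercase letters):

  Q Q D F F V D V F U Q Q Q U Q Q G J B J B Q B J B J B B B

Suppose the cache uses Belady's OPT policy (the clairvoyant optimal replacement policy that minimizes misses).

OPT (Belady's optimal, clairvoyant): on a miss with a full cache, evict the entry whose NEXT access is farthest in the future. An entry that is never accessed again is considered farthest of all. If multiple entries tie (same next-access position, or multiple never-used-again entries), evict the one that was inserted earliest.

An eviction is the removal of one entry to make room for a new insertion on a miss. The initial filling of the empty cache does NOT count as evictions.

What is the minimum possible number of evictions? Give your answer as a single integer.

OPT (Belady) simulation (capacity=5):
  1. access Q: MISS. Cache: [Q]
  2. access Q: HIT. Next use of Q: step 11. Cache: [Q]
  3. access D: MISS. Cache: [Q D]
  4. access F: MISS. Cache: [Q D F]
  5. access F: HIT. Next use of F: step 9. Cache: [Q D F]
  6. access V: MISS. Cache: [Q D F V]
  7. access D: HIT. Next use of D: never. Cache: [Q D F V]
  8. access V: HIT. Next use of V: never. Cache: [Q D F V]
  9. access F: HIT. Next use of F: never. Cache: [Q D F V]
  10. access U: MISS. Cache: [Q D F V U]
  11. access Q: HIT. Next use of Q: step 12. Cache: [Q D F V U]
  12. access Q: HIT. Next use of Q: step 13. Cache: [Q D F V U]
  13. access Q: HIT. Next use of Q: step 15. Cache: [Q D F V U]
  14. access U: HIT. Next use of U: never. Cache: [Q D F V U]
  15. access Q: HIT. Next use of Q: step 16. Cache: [Q D F V U]
  16. access Q: HIT. Next use of Q: step 22. Cache: [Q D F V U]
  17. access G: MISS, evict D (next use: never). Cache: [Q F V U G]
  18. access J: MISS, evict F (next use: never). Cache: [Q V U G J]
  19. access B: MISS, evict V (next use: never). Cache: [Q U G J B]
  20. access J: HIT. Next use of J: step 24. Cache: [Q U G J B]
  21. access B: HIT. Next use of B: step 23. Cache: [Q U G J B]
  22. access Q: HIT. Next use of Q: never. Cache: [Q U G J B]
  23. access B: HIT. Next use of B: step 25. Cache: [Q U G J B]
  24. access J: HIT. Next use of J: step 26. Cache: [Q U G J B]
  25. access B: HIT. Next use of B: step 27. Cache: [Q U G J B]
  26. access J: HIT. Next use of J: never. Cache: [Q U G J B]
  27. access B: HIT. Next use of B: step 28. Cache: [Q U G J B]
  28. access B: HIT. Next use of B: step 29. Cache: [Q U G J B]
  29. access B: HIT. Next use of B: never. Cache: [Q U G J B]
Total: 21 hits, 8 misses, 3 evictions

Answer: 3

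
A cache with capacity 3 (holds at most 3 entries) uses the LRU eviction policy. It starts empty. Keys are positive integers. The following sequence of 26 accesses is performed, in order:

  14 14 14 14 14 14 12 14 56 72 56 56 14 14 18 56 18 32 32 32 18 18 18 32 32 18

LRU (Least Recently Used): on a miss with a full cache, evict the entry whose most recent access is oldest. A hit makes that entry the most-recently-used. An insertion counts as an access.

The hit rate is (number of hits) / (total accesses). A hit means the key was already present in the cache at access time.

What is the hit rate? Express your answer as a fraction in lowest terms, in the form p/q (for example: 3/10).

LRU simulation (capacity=3):
  1. access 14: MISS. Cache (LRU->MRU): [14]
  2. access 14: HIT. Cache (LRU->MRU): [14]
  3. access 14: HIT. Cache (LRU->MRU): [14]
  4. access 14: HIT. Cache (LRU->MRU): [14]
  5. access 14: HIT. Cache (LRU->MRU): [14]
  6. access 14: HIT. Cache (LRU->MRU): [14]
  7. access 12: MISS. Cache (LRU->MRU): [14 12]
  8. access 14: HIT. Cache (LRU->MRU): [12 14]
  9. access 56: MISS. Cache (LRU->MRU): [12 14 56]
  10. access 72: MISS, evict 12. Cache (LRU->MRU): [14 56 72]
  11. access 56: HIT. Cache (LRU->MRU): [14 72 56]
  12. access 56: HIT. Cache (LRU->MRU): [14 72 56]
  13. access 14: HIT. Cache (LRU->MRU): [72 56 14]
  14. access 14: HIT. Cache (LRU->MRU): [72 56 14]
  15. access 18: MISS, evict 72. Cache (LRU->MRU): [56 14 18]
  16. access 56: HIT. Cache (LRU->MRU): [14 18 56]
  17. access 18: HIT. Cache (LRU->MRU): [14 56 18]
  18. access 32: MISS, evict 14. Cache (LRU->MRU): [56 18 32]
  19. access 32: HIT. Cache (LRU->MRU): [56 18 32]
  20. access 32: HIT. Cache (LRU->MRU): [56 18 32]
  21. access 18: HIT. Cache (LRU->MRU): [56 32 18]
  22. access 18: HIT. Cache (LRU->MRU): [56 32 18]
  23. access 18: HIT. Cache (LRU->MRU): [56 32 18]
  24. access 32: HIT. Cache (LRU->MRU): [56 18 32]
  25. access 32: HIT. Cache (LRU->MRU): [56 18 32]
  26. access 18: HIT. Cache (LRU->MRU): [56 32 18]
Total: 20 hits, 6 misses, 3 evictions

Hit rate = 20/26 = 10/13

Answer: 10/13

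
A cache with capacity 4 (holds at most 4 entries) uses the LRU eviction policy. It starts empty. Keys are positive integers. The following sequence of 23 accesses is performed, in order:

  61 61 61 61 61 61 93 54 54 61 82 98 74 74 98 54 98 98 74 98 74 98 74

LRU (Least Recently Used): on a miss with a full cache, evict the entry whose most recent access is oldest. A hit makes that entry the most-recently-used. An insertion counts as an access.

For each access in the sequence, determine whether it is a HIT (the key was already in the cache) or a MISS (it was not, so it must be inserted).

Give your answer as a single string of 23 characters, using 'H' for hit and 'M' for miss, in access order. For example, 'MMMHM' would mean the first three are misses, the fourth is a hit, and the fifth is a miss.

Answer: MHHHHHMMHHMMMHHMHHHHHHH

Derivation:
LRU simulation (capacity=4):
  1. access 61: MISS. Cache (LRU->MRU): [61]
  2. access 61: HIT. Cache (LRU->MRU): [61]
  3. access 61: HIT. Cache (LRU->MRU): [61]
  4. access 61: HIT. Cache (LRU->MRU): [61]
  5. access 61: HIT. Cache (LRU->MRU): [61]
  6. access 61: HIT. Cache (LRU->MRU): [61]
  7. access 93: MISS. Cache (LRU->MRU): [61 93]
  8. access 54: MISS. Cache (LRU->MRU): [61 93 54]
  9. access 54: HIT. Cache (LRU->MRU): [61 93 54]
  10. access 61: HIT. Cache (LRU->MRU): [93 54 61]
  11. access 82: MISS. Cache (LRU->MRU): [93 54 61 82]
  12. access 98: MISS, evict 93. Cache (LRU->MRU): [54 61 82 98]
  13. access 74: MISS, evict 54. Cache (LRU->MRU): [61 82 98 74]
  14. access 74: HIT. Cache (LRU->MRU): [61 82 98 74]
  15. access 98: HIT. Cache (LRU->MRU): [61 82 74 98]
  16. access 54: MISS, evict 61. Cache (LRU->MRU): [82 74 98 54]
  17. access 98: HIT. Cache (LRU->MRU): [82 74 54 98]
  18. access 98: HIT. Cache (LRU->MRU): [82 74 54 98]
  19. access 74: HIT. Cache (LRU->MRU): [82 54 98 74]
  20. access 98: HIT. Cache (LRU->MRU): [82 54 74 98]
  21. access 74: HIT. Cache (LRU->MRU): [82 54 98 74]
  22. access 98: HIT. Cache (LRU->MRU): [82 54 74 98]
  23. access 74: HIT. Cache (LRU->MRU): [82 54 98 74]
Total: 16 hits, 7 misses, 3 evictions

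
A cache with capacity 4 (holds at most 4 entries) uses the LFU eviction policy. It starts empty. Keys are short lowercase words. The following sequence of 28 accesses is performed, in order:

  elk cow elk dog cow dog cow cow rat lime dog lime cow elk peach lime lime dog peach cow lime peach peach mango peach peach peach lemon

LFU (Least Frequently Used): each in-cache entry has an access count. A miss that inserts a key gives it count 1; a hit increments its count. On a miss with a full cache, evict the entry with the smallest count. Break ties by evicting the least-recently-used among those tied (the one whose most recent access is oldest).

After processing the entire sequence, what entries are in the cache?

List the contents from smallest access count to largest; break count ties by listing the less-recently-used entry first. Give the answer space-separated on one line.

LFU simulation (capacity=4):
  1. access elk: MISS. Cache: [elk(c=1)]
  2. access cow: MISS. Cache: [elk(c=1) cow(c=1)]
  3. access elk: HIT, count now 2. Cache: [cow(c=1) elk(c=2)]
  4. access dog: MISS. Cache: [cow(c=1) dog(c=1) elk(c=2)]
  5. access cow: HIT, count now 2. Cache: [dog(c=1) elk(c=2) cow(c=2)]
  6. access dog: HIT, count now 2. Cache: [elk(c=2) cow(c=2) dog(c=2)]
  7. access cow: HIT, count now 3. Cache: [elk(c=2) dog(c=2) cow(c=3)]
  8. access cow: HIT, count now 4. Cache: [elk(c=2) dog(c=2) cow(c=4)]
  9. access rat: MISS. Cache: [rat(c=1) elk(c=2) dog(c=2) cow(c=4)]
  10. access lime: MISS, evict rat(c=1). Cache: [lime(c=1) elk(c=2) dog(c=2) cow(c=4)]
  11. access dog: HIT, count now 3. Cache: [lime(c=1) elk(c=2) dog(c=3) cow(c=4)]
  12. access lime: HIT, count now 2. Cache: [elk(c=2) lime(c=2) dog(c=3) cow(c=4)]
  13. access cow: HIT, count now 5. Cache: [elk(c=2) lime(c=2) dog(c=3) cow(c=5)]
  14. access elk: HIT, count now 3. Cache: [lime(c=2) dog(c=3) elk(c=3) cow(c=5)]
  15. access peach: MISS, evict lime(c=2). Cache: [peach(c=1) dog(c=3) elk(c=3) cow(c=5)]
  16. access lime: MISS, evict peach(c=1). Cache: [lime(c=1) dog(c=3) elk(c=3) cow(c=5)]
  17. access lime: HIT, count now 2. Cache: [lime(c=2) dog(c=3) elk(c=3) cow(c=5)]
  18. access dog: HIT, count now 4. Cache: [lime(c=2) elk(c=3) dog(c=4) cow(c=5)]
  19. access peach: MISS, evict lime(c=2). Cache: [peach(c=1) elk(c=3) dog(c=4) cow(c=5)]
  20. access cow: HIT, count now 6. Cache: [peach(c=1) elk(c=3) dog(c=4) cow(c=6)]
  21. access lime: MISS, evict peach(c=1). Cache: [lime(c=1) elk(c=3) dog(c=4) cow(c=6)]
  22. access peach: MISS, evict lime(c=1). Cache: [peach(c=1) elk(c=3) dog(c=4) cow(c=6)]
  23. access peach: HIT, count now 2. Cache: [peach(c=2) elk(c=3) dog(c=4) cow(c=6)]
  24. access mango: MISS, evict peach(c=2). Cache: [mango(c=1) elk(c=3) dog(c=4) cow(c=6)]
  25. access peach: MISS, evict mango(c=1). Cache: [peach(c=1) elk(c=3) dog(c=4) cow(c=6)]
  26. access peach: HIT, count now 2. Cache: [peach(c=2) elk(c=3) dog(c=4) cow(c=6)]
  27. access peach: HIT, count now 3. Cache: [elk(c=3) peach(c=3) dog(c=4) cow(c=6)]
  28. access lemon: MISS, evict elk(c=3). Cache: [lemon(c=1) peach(c=3) dog(c=4) cow(c=6)]
Total: 15 hits, 13 misses, 9 evictions

Answer: lemon peach dog cow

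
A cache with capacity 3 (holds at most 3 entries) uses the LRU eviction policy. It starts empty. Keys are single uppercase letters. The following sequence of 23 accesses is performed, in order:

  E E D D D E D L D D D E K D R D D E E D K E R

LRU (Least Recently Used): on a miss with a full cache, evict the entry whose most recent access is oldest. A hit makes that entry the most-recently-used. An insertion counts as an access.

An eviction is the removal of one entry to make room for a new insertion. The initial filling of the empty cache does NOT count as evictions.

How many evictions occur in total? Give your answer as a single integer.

Answer: 5

Derivation:
LRU simulation (capacity=3):
  1. access E: MISS. Cache (LRU->MRU): [E]
  2. access E: HIT. Cache (LRU->MRU): [E]
  3. access D: MISS. Cache (LRU->MRU): [E D]
  4. access D: HIT. Cache (LRU->MRU): [E D]
  5. access D: HIT. Cache (LRU->MRU): [E D]
  6. access E: HIT. Cache (LRU->MRU): [D E]
  7. access D: HIT. Cache (LRU->MRU): [E D]
  8. access L: MISS. Cache (LRU->MRU): [E D L]
  9. access D: HIT. Cache (LRU->MRU): [E L D]
  10. access D: HIT. Cache (LRU->MRU): [E L D]
  11. access D: HIT. Cache (LRU->MRU): [E L D]
  12. access E: HIT. Cache (LRU->MRU): [L D E]
  13. access K: MISS, evict L. Cache (LRU->MRU): [D E K]
  14. access D: HIT. Cache (LRU->MRU): [E K D]
  15. access R: MISS, evict E. Cache (LRU->MRU): [K D R]
  16. access D: HIT. Cache (LRU->MRU): [K R D]
  17. access D: HIT. Cache (LRU->MRU): [K R D]
  18. access E: MISS, evict K. Cache (LRU->MRU): [R D E]
  19. access E: HIT. Cache (LRU->MRU): [R D E]
  20. access D: HIT. Cache (LRU->MRU): [R E D]
  21. access K: MISS, evict R. Cache (LRU->MRU): [E D K]
  22. access E: HIT. Cache (LRU->MRU): [D K E]
  23. access R: MISS, evict D. Cache (LRU->MRU): [K E R]
Total: 15 hits, 8 misses, 5 evictions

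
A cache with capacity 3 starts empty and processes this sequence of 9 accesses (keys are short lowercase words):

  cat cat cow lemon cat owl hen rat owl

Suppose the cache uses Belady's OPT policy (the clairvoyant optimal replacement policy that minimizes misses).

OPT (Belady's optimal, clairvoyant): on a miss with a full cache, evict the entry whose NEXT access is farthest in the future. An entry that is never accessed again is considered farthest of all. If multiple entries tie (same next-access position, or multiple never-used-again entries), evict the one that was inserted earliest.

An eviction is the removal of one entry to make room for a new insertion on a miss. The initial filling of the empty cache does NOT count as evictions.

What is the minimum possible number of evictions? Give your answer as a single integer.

OPT (Belady) simulation (capacity=3):
  1. access cat: MISS. Cache: [cat]
  2. access cat: HIT. Next use of cat: step 5. Cache: [cat]
  3. access cow: MISS. Cache: [cat cow]
  4. access lemon: MISS. Cache: [cat cow lemon]
  5. access cat: HIT. Next use of cat: never. Cache: [cat cow lemon]
  6. access owl: MISS, evict cat (next use: never). Cache: [cow lemon owl]
  7. access hen: MISS, evict cow (next use: never). Cache: [lemon owl hen]
  8. access rat: MISS, evict lemon (next use: never). Cache: [owl hen rat]
  9. access owl: HIT. Next use of owl: never. Cache: [owl hen rat]
Total: 3 hits, 6 misses, 3 evictions

Answer: 3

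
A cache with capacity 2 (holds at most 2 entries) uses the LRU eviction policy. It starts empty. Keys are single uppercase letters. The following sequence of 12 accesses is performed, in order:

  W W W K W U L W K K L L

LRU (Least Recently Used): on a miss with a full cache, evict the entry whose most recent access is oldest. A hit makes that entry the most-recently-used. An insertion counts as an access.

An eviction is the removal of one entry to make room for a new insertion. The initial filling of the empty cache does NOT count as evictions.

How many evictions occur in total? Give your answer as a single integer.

Answer: 5

Derivation:
LRU simulation (capacity=2):
  1. access W: MISS. Cache (LRU->MRU): [W]
  2. access W: HIT. Cache (LRU->MRU): [W]
  3. access W: HIT. Cache (LRU->MRU): [W]
  4. access K: MISS. Cache (LRU->MRU): [W K]
  5. access W: HIT. Cache (LRU->MRU): [K W]
  6. access U: MISS, evict K. Cache (LRU->MRU): [W U]
  7. access L: MISS, evict W. Cache (LRU->MRU): [U L]
  8. access W: MISS, evict U. Cache (LRU->MRU): [L W]
  9. access K: MISS, evict L. Cache (LRU->MRU): [W K]
  10. access K: HIT. Cache (LRU->MRU): [W K]
  11. access L: MISS, evict W. Cache (LRU->MRU): [K L]
  12. access L: HIT. Cache (LRU->MRU): [K L]
Total: 5 hits, 7 misses, 5 evictions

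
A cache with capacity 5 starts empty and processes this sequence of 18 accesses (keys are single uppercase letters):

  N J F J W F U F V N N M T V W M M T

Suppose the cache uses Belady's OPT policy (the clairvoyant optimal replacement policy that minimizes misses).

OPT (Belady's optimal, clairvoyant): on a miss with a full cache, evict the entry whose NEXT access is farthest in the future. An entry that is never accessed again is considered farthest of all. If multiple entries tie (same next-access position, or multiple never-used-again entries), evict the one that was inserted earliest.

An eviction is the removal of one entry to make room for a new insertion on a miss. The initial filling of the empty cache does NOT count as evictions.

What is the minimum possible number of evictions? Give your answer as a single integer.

OPT (Belady) simulation (capacity=5):
  1. access N: MISS. Cache: [N]
  2. access J: MISS. Cache: [N J]
  3. access F: MISS. Cache: [N J F]
  4. access J: HIT. Next use of J: never. Cache: [N J F]
  5. access W: MISS. Cache: [N J F W]
  6. access F: HIT. Next use of F: step 8. Cache: [N J F W]
  7. access U: MISS. Cache: [N J F W U]
  8. access F: HIT. Next use of F: never. Cache: [N J F W U]
  9. access V: MISS, evict J (next use: never). Cache: [N F W U V]
  10. access N: HIT. Next use of N: step 11. Cache: [N F W U V]
  11. access N: HIT. Next use of N: never. Cache: [N F W U V]
  12. access M: MISS, evict N (next use: never). Cache: [F W U V M]
  13. access T: MISS, evict F (next use: never). Cache: [W U V M T]
  14. access V: HIT. Next use of V: never. Cache: [W U V M T]
  15. access W: HIT. Next use of W: never. Cache: [W U V M T]
  16. access M: HIT. Next use of M: step 17. Cache: [W U V M T]
  17. access M: HIT. Next use of M: never. Cache: [W U V M T]
  18. access T: HIT. Next use of T: never. Cache: [W U V M T]
Total: 10 hits, 8 misses, 3 evictions

Answer: 3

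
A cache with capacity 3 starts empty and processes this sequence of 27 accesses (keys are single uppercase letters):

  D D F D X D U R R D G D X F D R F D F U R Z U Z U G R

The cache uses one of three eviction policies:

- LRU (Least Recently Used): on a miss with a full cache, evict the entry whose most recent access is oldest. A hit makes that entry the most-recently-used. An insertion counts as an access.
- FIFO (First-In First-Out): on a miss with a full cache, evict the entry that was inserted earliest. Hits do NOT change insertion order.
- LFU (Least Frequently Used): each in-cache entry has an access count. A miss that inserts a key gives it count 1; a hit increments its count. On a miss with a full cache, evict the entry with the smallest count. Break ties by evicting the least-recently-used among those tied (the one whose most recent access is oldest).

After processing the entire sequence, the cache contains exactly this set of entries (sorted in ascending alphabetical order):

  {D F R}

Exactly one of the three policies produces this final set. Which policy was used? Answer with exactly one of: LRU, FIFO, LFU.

Answer: LFU

Derivation:
Simulating under each policy and comparing final sets:
  LRU: final set = {G R U} -> differs
  FIFO: final set = {G R Z} -> differs
  LFU: final set = {D F R} -> MATCHES target
Only LFU produces the target set.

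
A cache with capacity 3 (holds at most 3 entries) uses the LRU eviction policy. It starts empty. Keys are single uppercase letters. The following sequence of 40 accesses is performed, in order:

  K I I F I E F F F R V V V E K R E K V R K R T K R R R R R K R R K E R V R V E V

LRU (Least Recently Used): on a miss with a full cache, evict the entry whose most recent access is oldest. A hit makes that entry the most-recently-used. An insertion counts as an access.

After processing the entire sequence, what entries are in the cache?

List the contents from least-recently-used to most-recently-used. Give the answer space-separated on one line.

Answer: R E V

Derivation:
LRU simulation (capacity=3):
  1. access K: MISS. Cache (LRU->MRU): [K]
  2. access I: MISS. Cache (LRU->MRU): [K I]
  3. access I: HIT. Cache (LRU->MRU): [K I]
  4. access F: MISS. Cache (LRU->MRU): [K I F]
  5. access I: HIT. Cache (LRU->MRU): [K F I]
  6. access E: MISS, evict K. Cache (LRU->MRU): [F I E]
  7. access F: HIT. Cache (LRU->MRU): [I E F]
  8. access F: HIT. Cache (LRU->MRU): [I E F]
  9. access F: HIT. Cache (LRU->MRU): [I E F]
  10. access R: MISS, evict I. Cache (LRU->MRU): [E F R]
  11. access V: MISS, evict E. Cache (LRU->MRU): [F R V]
  12. access V: HIT. Cache (LRU->MRU): [F R V]
  13. access V: HIT. Cache (LRU->MRU): [F R V]
  14. access E: MISS, evict F. Cache (LRU->MRU): [R V E]
  15. access K: MISS, evict R. Cache (LRU->MRU): [V E K]
  16. access R: MISS, evict V. Cache (LRU->MRU): [E K R]
  17. access E: HIT. Cache (LRU->MRU): [K R E]
  18. access K: HIT. Cache (LRU->MRU): [R E K]
  19. access V: MISS, evict R. Cache (LRU->MRU): [E K V]
  20. access R: MISS, evict E. Cache (LRU->MRU): [K V R]
  21. access K: HIT. Cache (LRU->MRU): [V R K]
  22. access R: HIT. Cache (LRU->MRU): [V K R]
  23. access T: MISS, evict V. Cache (LRU->MRU): [K R T]
  24. access K: HIT. Cache (LRU->MRU): [R T K]
  25. access R: HIT. Cache (LRU->MRU): [T K R]
  26. access R: HIT. Cache (LRU->MRU): [T K R]
  27. access R: HIT. Cache (LRU->MRU): [T K R]
  28. access R: HIT. Cache (LRU->MRU): [T K R]
  29. access R: HIT. Cache (LRU->MRU): [T K R]
  30. access K: HIT. Cache (LRU->MRU): [T R K]
  31. access R: HIT. Cache (LRU->MRU): [T K R]
  32. access R: HIT. Cache (LRU->MRU): [T K R]
  33. access K: HIT. Cache (LRU->MRU): [T R K]
  34. access E: MISS, evict T. Cache (LRU->MRU): [R K E]
  35. access R: HIT. Cache (LRU->MRU): [K E R]
  36. access V: MISS, evict K. Cache (LRU->MRU): [E R V]
  37. access R: HIT. Cache (LRU->MRU): [E V R]
  38. access V: HIT. Cache (LRU->MRU): [E R V]
  39. access E: HIT. Cache (LRU->MRU): [R V E]
  40. access V: HIT. Cache (LRU->MRU): [R E V]
Total: 26 hits, 14 misses, 11 evictions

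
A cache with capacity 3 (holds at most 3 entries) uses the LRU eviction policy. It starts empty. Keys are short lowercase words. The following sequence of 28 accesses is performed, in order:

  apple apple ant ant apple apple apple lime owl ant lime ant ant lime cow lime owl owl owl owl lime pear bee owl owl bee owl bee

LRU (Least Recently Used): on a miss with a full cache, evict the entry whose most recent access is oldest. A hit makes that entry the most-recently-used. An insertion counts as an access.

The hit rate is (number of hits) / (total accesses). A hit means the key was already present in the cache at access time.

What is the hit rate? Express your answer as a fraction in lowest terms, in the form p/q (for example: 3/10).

Answer: 9/14

Derivation:
LRU simulation (capacity=3):
  1. access apple: MISS. Cache (LRU->MRU): [apple]
  2. access apple: HIT. Cache (LRU->MRU): [apple]
  3. access ant: MISS. Cache (LRU->MRU): [apple ant]
  4. access ant: HIT. Cache (LRU->MRU): [apple ant]
  5. access apple: HIT. Cache (LRU->MRU): [ant apple]
  6. access apple: HIT. Cache (LRU->MRU): [ant apple]
  7. access apple: HIT. Cache (LRU->MRU): [ant apple]
  8. access lime: MISS. Cache (LRU->MRU): [ant apple lime]
  9. access owl: MISS, evict ant. Cache (LRU->MRU): [apple lime owl]
  10. access ant: MISS, evict apple. Cache (LRU->MRU): [lime owl ant]
  11. access lime: HIT. Cache (LRU->MRU): [owl ant lime]
  12. access ant: HIT. Cache (LRU->MRU): [owl lime ant]
  13. access ant: HIT. Cache (LRU->MRU): [owl lime ant]
  14. access lime: HIT. Cache (LRU->MRU): [owl ant lime]
  15. access cow: MISS, evict owl. Cache (LRU->MRU): [ant lime cow]
  16. access lime: HIT. Cache (LRU->MRU): [ant cow lime]
  17. access owl: MISS, evict ant. Cache (LRU->MRU): [cow lime owl]
  18. access owl: HIT. Cache (LRU->MRU): [cow lime owl]
  19. access owl: HIT. Cache (LRU->MRU): [cow lime owl]
  20. access owl: HIT. Cache (LRU->MRU): [cow lime owl]
  21. access lime: HIT. Cache (LRU->MRU): [cow owl lime]
  22. access pear: MISS, evict cow. Cache (LRU->MRU): [owl lime pear]
  23. access bee: MISS, evict owl. Cache (LRU->MRU): [lime pear bee]
  24. access owl: MISS, evict lime. Cache (LRU->MRU): [pear bee owl]
  25. access owl: HIT. Cache (LRU->MRU): [pear bee owl]
  26. access bee: HIT. Cache (LRU->MRU): [pear owl bee]
  27. access owl: HIT. Cache (LRU->MRU): [pear bee owl]
  28. access bee: HIT. Cache (LRU->MRU): [pear owl bee]
Total: 18 hits, 10 misses, 7 evictions

Hit rate = 18/28 = 9/14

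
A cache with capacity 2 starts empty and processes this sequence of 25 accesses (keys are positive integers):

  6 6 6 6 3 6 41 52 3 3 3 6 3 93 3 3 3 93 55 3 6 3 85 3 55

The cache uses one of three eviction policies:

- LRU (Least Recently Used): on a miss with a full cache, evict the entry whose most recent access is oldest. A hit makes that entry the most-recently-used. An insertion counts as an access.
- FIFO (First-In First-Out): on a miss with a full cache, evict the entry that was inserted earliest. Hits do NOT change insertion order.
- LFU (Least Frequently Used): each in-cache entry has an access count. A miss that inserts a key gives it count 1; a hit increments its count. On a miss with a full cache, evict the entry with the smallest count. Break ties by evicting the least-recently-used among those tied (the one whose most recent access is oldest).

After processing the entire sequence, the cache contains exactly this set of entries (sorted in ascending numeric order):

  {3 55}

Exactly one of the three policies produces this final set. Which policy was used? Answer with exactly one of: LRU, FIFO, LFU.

Answer: LRU

Derivation:
Simulating under each policy and comparing final sets:
  LRU: final set = {3 55} -> MATCHES target
  FIFO: final set = {55 85} -> differs
  LFU: final set = {6 55} -> differs
Only LRU produces the target set.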